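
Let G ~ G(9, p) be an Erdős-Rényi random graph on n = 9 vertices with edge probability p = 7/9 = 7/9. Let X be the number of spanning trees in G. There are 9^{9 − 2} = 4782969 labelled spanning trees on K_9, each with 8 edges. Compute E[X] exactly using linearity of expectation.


K_9 has 9^{9 − 2} = 4782969 labelled spanning trees.
For each such spanning tree H, let X_H = 1 if all 8 edges of H are present in G. Then P[X_H = 1] = p^{8} = (7/9)^{8} = 5764801/43046721.
By linearity: E[X] = Σ_H E[X_H] = 4782969 · p^{8} = 4782969 · 5764801/43046721 = 5764801/9.
Numerically: E[X] ≈ 6.405e+05.

E[X] = 4782969 · (7/9)^{8} = 5764801/9 ≈ 6.405e+05.


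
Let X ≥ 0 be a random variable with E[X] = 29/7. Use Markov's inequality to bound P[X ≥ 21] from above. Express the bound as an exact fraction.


μ = E[X] = 29/7, a = 21.
Markov: P[X ≥ 21] ≤ μ/a = (29/7)/21 = 29/147.
Numerically: ≈ 0.197.
(Since a = 21 > μ = 4.143, the bound 29/147 is < 1 and informative.)

P[X ≥ 21] ≤ 29/147 ≈ 0.197.


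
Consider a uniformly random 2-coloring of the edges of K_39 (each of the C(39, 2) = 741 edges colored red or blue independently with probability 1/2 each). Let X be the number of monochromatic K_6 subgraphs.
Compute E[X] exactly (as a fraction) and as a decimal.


Let X = Σ_S X_S over the C(39, 6) = 3262623 subsets S of size 6, where X_S = 1 if the K_6 on S is monochromatic.
For a fixed S, the K_6 on S has C(6, 2) = 15 edges. P[all 15 edges red] = (1/2)^15, and likewise for blue, so P[monochromatic] = 2·(1/2)^15 = 2^{1 − 15} = 1/16384.
By linearity: E[X] = C(39, 6) · 2^{1 − 15} = 3262623 · 1/16384 = 3262623/16384.
Numerically: E[X] ≈ 199.134705.

E[X] = C(39,6)·2^(1−C(6,2)) = 3262623/16384 ≈ 199.134705.


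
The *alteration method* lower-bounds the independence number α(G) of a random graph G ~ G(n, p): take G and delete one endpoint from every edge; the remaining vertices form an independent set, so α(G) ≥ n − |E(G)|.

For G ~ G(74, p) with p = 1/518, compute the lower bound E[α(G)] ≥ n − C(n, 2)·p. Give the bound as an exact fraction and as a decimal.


E[|E(G)|] = C(74, 2)·p = 2701 · (1/518) = 73/14.
E[α(G)] ≥ n − E[|E(G)|] = 74 − 73/14 = 963/14.
Numerically: ≈ 68.786.
(This is only a lower bound; the true E[α(G)] may be larger.)

E[α(G)] ≥ 963/14 ≈ 68.786.


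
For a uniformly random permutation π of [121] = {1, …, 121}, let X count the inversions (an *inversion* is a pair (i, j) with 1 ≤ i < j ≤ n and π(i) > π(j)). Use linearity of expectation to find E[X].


Write X = Σ X_I over the C(121, 2) = 7260 pairs i < j, with X_I the indicator of one inversion.
There are 7260 indicators.
For each fixed pair i < j, the values π(i) and π(j) are two distinct elements of {1, …, 121} in uniformly random order; by symmetry P[π(i) > π(j)] = 1/2.
By linearity: E[X] = 7260 · (1/2) = C(121, 2) · (1/2) = 7260/2 = 3630 ≈ 3630.000000.

E[X] = 3630 = 3630.000000.


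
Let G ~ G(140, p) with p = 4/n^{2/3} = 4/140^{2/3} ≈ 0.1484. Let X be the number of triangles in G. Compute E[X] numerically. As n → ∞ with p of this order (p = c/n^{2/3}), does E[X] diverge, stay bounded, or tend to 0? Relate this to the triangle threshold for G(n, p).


Number of potential triangles: C(140, 3) = 447580.
Each occurs with probability p³ ≈ (0.1484)³ ≈ 3.265306e-03.
By linearity: E[X] = C(140, 3)·p³ ≈ 447580 · 3.265306e-03 ≈ 1461.4857.
Since α = 2/3 < 1, p = c/n^{2/3} ≫ 1/n is above the triangle threshold p ~ 1/n. Asymptotically E[X] ~ (c³/6)·n^{3(1−α)} = (4³/6)·n^{1} → ∞; triangles are abundant w.h.p.

E[X] ≈ 1461.4857; in regime p = Θ(1/n^{2/3}) E[X] diverges (above the triangle threshold p ~ 1/n).


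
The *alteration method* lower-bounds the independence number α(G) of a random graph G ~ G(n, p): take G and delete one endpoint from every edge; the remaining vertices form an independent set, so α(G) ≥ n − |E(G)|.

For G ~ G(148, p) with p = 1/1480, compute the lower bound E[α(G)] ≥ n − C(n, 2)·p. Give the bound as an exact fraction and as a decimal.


E[|E(G)|] = C(148, 2)·p = 10878 · (1/1480) = 147/20.
E[α(G)] ≥ n − E[|E(G)|] = 148 − 147/20 = 2813/20.
Numerically: ≈ 140.6500.
(This is only a lower bound; the true E[α(G)] may be larger.)

E[α(G)] ≥ 2813/20 ≈ 140.6500.


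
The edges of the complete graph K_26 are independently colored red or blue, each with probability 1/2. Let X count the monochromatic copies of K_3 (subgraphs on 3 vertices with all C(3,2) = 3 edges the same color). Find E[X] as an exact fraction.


Let X = Σ_S X_S over the C(26, 3) = 2600 subsets S of size 3, where X_S = 1 if the K_3 on S is monochromatic.
For a fixed S, the K_3 on S has C(3, 2) = 3 edges. P[all 3 edges red] = (1/2)^3, and likewise for blue, so P[monochromatic] = 2·(1/2)^3 = 2^{1 − 3} = 1/4.
Summing: E[X] = C(26, 3) · 2^{1 − 3} = 2600 · 1/4 = 650.
Numerically: E[X] ≈ 650.00000.

E[X] = C(26,3)·2^(1−C(3,2)) = 650 ≈ 650.00000.


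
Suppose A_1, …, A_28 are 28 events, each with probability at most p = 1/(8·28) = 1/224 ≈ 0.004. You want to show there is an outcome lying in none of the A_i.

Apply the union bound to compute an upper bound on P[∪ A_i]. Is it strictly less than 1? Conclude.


Union bound: P[∪_{i=1}^{28} A_i] ≤ Σ_i P[A_i] ≤ 28·p = 28·(1/224) = 1/8.
Numerically: 1/8 ≈ 0.125.
Is 1/8 < 1? YES.
Since P[∪ A_i] ≤ 1/8 < 1, the complement has P[∩ A_i^c] ≥ 1 − 1/8 = 7/8 > 0, so some outcome avoids every A_i.

28·p = 1/8 ≈ 0.125; existence CERTIFIED by the union bound.


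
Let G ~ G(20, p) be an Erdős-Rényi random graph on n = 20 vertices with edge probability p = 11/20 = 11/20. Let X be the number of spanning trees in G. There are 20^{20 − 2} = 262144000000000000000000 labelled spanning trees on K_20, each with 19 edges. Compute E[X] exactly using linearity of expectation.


K_20 has 20^{20 − 2} = 262144000000000000000000 labelled spanning trees.
For each such spanning tree H, let X_H = 1 if all 19 edges of H are present in G. Then P[X_H = 1] = p^{19} = (11/20)^{19} = 61159090448414546291/5242880000000000000000000.
By linearity: E[X] = Σ_H E[X_H] = 262144000000000000000000 · p^{19} = 262144000000000000000000 · 61159090448414546291/5242880000000000000000000 = 61159090448414546291/20.
Numerically: E[X] ≈ 3.05795e+18.

E[X] = 262144000000000000000000 · (11/20)^{19} = 61159090448414546291/20 ≈ 3.05795e+18.


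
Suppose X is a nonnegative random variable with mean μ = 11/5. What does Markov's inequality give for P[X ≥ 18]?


μ = E[X] = 11/5, a = 18.
Markov: P[X ≥ 18] ≤ μ/a = (11/5)/18 = 11/90.
Numerically: ≈ 0.122222.
(Since a = 18 > μ = 2.200000, the bound 11/90 is < 1 and informative.)

P[X ≥ 18] ≤ 11/90 ≈ 0.122222.


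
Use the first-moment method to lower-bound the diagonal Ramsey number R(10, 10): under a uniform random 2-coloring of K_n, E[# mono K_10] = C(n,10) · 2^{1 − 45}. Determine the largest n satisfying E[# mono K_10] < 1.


We need C(n, 10) · 2^{1 − 45} < 1, i.e. C(n, 10) < 2^{45 − 1} = 17592186044416.
Check values of n near the boundary:
  n = 98: C(98, 10) = 14005614014756; 14005614014756 < 17592186044416? YES
  n = 99: C(99, 10) = 15579278510796; 15579278510796 < 17592186044416? YES
  n = 100: C(100, 10) = 17310309456440; 17310309456440 < 17592186044416? YES
  n = 101: C(101, 10) = 19212541264840; 19212541264840 < 17592186044416? NO
  n = 102: C(102, 10) = 21300860967540; 21300860967540 < 17592186044416? NO
The largest n with C(n, 10) < 17592186044416 is n = 100 (where E[X] = 2163788682055/2199023255552 ≈ 0.98398). Hence R(10, 10) > 100, i.e. R(10, 10) ≥ 101.

Largest n = 100; hence R(10, 10) > 100.


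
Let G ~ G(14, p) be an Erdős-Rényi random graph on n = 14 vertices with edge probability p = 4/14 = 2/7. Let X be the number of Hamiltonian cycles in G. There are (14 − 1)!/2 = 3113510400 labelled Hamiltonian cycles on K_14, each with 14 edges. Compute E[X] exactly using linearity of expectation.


K_14 has (14 − 1)!/2 = 3113510400 labelled Hamiltonian cycles.
For each such Hamiltonian cycle H, let X_H = 1 if all 14 edges of H are present in G. Then P[X_H = 1] = p^{14} = (2/7)^{14} = 16384/678223072849.
By linearity: E[X] = Σ_H E[X_H] = 3113510400 · p^{14} = 3113510400 · 16384/678223072849 = 7287393484800/96889010407.
Numerically: E[X] ≈ 75.2.

E[X] = 3113510400 · (2/7)^{14} = 7287393484800/96889010407 ≈ 75.2.


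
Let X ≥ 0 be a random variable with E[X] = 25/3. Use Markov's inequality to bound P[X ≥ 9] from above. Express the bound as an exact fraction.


μ = E[X] = 25/3, a = 9.
Markov: P[X ≥ 9] ≤ μ/a = (25/3)/9 = 25/27.
Numerically: ≈ 0.92593.
(Since a = 9 > μ = 8.33333, the bound 25/27 is < 1 and informative.)

P[X ≥ 9] ≤ 25/27 ≈ 0.92593.


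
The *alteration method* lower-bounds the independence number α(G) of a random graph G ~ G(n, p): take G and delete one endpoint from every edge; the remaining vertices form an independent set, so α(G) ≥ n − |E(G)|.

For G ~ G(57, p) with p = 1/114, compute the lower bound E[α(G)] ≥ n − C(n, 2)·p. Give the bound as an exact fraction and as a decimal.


E[|E(G)|] = C(57, 2)·p = 1596 · (1/114) = 14.
E[α(G)] ≥ n − E[|E(G)|] = 57 − 14 = 43.
Numerically: ≈ 43.000.
(This is only a lower bound; the true E[α(G)] may be larger.)

E[α(G)] ≥ 43 ≈ 43.000.


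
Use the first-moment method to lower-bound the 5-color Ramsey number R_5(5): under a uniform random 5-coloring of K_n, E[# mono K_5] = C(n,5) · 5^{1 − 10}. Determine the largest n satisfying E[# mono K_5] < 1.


We need C(n, 5) · 5^{1 − 10} < 1, i.e. C(n, 5) < 5^{10 − 1} = 1953125.
Check values of n near the boundary:
  n = 43: C(43, 5) = 962598; 962598 < 1953125? YES
  n = 44: C(44, 5) = 1086008; 1086008 < 1953125? YES
  n = 45: C(45, 5) = 1221759; 1221759 < 1953125? YES
  n = 46: C(46, 5) = 1370754; 1370754 < 1953125? YES
  n = 47: C(47, 5) = 1533939; 1533939 < 1953125? YES
  n = 48: C(48, 5) = 1712304; 1712304 < 1953125? YES
  n = 49: C(49, 5) = 1906884; 1906884 < 1953125? YES
  n = 50: C(50, 5) = 2118760; 2118760 < 1953125? NO
  n = 51: C(51, 5) = 2349060; 2349060 < 1953125? NO
  n = 52: C(52, 5) = 2598960; 2598960 < 1953125? NO
The largest n with C(n, 5) < 1953125 is n = 49 (where E[X] = 1906884/1953125 ≈ 0.976). Hence R_5(5) > 49, i.e. R_5(5) ≥ 50.

Largest n = 49; hence R_5(5) > 49.


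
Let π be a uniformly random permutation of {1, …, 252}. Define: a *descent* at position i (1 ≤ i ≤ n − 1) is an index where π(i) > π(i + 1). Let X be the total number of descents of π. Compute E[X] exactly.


Write X = Σ X_I over i = 1, …, 251, with X_I the indicator of one descent.
There are 251 indicators.
For each fixed i, the pair (π(i), π(i+1)) is a uniformly random ordered pair of distinct values from {1, …, 252}; by symmetry P[π(i) > π(i+1)] = 1/2.
By linearity: E[X] = 251 · (1/2) = (252 − 1) · (1/2) = 251/2 ≈ 125.500000.

E[X] = 251/2 = 125.500000.


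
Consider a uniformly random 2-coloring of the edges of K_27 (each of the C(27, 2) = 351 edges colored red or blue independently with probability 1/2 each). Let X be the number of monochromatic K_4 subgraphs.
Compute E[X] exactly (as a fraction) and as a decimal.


Let X = Σ_S X_S over the C(27, 4) = 17550 subsets S of size 4, where X_S = 1 if the K_4 on S is monochromatic.
For a fixed S, the K_4 on S has C(4, 2) = 6 edges. P[all 6 edges red] = (1/2)^6, and likewise for blue, so P[monochromatic] = 2·(1/2)^6 = 2^{1 − 6} = 1/32.
By linearity of expectation: E[X] = C(27, 4) · 2^{1 − 6} = 17550 · 1/32 = 8775/16.
Numerically: E[X] ≈ 548.4375.

E[X] = C(27,4)·2^(1−C(4,2)) = 8775/16 ≈ 548.4375.


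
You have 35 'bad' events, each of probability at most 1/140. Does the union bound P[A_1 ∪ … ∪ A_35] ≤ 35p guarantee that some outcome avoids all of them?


Union bound: P[∪_{i=1}^{35} A_i] ≤ Σ_i P[A_i] ≤ 35·p = 35·(1/140) = 1/4.
Numerically: 1/4 ≈ 0.2500.
Is 1/4 < 1? YES.
Since P[∪ A_i] ≤ 1/4 < 1, the complement has P[∩ A_i^c] ≥ 1 − 1/4 = 3/4 > 0, so some outcome avoids every A_i.

35·p = 1/4 ≈ 0.2500; existence CERTIFIED by the union bound.


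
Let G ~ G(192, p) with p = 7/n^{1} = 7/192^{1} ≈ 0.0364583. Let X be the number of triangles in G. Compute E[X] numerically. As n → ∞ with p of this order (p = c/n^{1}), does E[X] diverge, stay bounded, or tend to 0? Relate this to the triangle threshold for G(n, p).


Number of potential triangles: C(192, 3) = 1161280.
Each occurs with probability p³ ≈ (0.0364583)³ ≈ 4.84607838e-05.
By linearity: E[X] = C(192, 3)·p³ ≈ 1161280 · 4.84607838e-05 ≈ 56.276539.
Here α = 1, so p = 7/n is exactly at the triangle threshold p ~ 1/n. Asymptotically E[X] → c³/6 = 7³/6 = 343/6 ≈ 57.166667, a bounded constant. In this regime the triangle count is asymptotically Poisson(c³/6).

E[X] ≈ 56.276539; in regime p = Θ(1/n^{1}) E[X] stays bounded (at the triangle threshold p ~ 1/n).


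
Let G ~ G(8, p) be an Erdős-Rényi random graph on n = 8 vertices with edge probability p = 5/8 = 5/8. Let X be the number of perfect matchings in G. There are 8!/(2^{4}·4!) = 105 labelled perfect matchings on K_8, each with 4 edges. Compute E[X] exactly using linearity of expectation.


K_8 has 8!/(2^{4}·4!) = 105 labelled perfect matchings.
For each such perfect matching H, let X_H = 1 if all 4 edges of H are present in G. Then P[X_H = 1] = p^{4} = (5/8)^{4} = 625/4096.
By linearity: E[X] = Σ_H E[X_H] = 105 · p^{4} = 105 · 625/4096 = 65625/4096.
Numerically: E[X] ≈ 16.02.

E[X] = 105 · (5/8)^{4} = 65625/4096 ≈ 16.02.


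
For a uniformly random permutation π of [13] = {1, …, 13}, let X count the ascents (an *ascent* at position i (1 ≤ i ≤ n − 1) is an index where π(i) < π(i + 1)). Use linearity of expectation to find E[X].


Write X = Σ X_I over i = 1, …, 12, with X_I the indicator of one ascent.
There are 12 indicators.
For each fixed i, the pair (π(i), π(i+1)) is a uniformly random ordered pair of distinct values from {1, …, 13}; by symmetry P[π(i) < π(i+1)] = 1/2.
By linearity: E[X] = 12 · (1/2) = (13 − 1) · (1/2) = 6 ≈ 6.0000.

E[X] = 6 = 6.0000.


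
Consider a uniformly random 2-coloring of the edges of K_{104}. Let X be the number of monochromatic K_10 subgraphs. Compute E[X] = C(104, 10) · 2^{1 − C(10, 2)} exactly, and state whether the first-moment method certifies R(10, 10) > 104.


E[X] = C(104, 10) · 2^{1 − 45} = 26100986351440 · 2^{−44} = 26100986351440/17592186044416.
As a reduced fraction: E[X] = 1631311646965/1099511627776 ≈ 1.4836693.
Is E[X] < 1? NO.
Since E[X] ≥ 1, the first-moment bound is inconclusive at n = 104; it does NOT by itself certify R(10, 10) > 104.

E[X] = 1631311646965/1099511627776 ≈ 1.4836693; E[X] ≥ 1; first-moment method inconclusive here.


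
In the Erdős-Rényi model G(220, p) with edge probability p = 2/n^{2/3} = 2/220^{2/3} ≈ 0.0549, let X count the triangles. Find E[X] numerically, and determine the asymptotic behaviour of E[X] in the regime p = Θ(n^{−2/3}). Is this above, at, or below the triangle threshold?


Number of potential triangles: C(220, 3) = 1750540.
Each occurs with probability p³ ≈ (0.0549)³ ≈ 1.65289e-04.
By linearity: E[X] = C(220, 3)·p³ ≈ 1750540 · 1.65289e-04 ≈ 289.345.
Since α = 2/3 < 1, p = c/n^{2/3} ≫ 1/n is above the triangle threshold p ~ 1/n. Asymptotically E[X] ~ (c³/6)·n^{3(1−α)} = (2³/6)·n^{1} → ∞; triangles are abundant w.h.p.

E[X] ≈ 289.345; in regime p = Θ(1/n^{2/3}) E[X] diverges (above the triangle threshold p ~ 1/n).


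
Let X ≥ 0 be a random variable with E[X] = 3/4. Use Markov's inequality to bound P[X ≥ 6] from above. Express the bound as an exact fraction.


μ = E[X] = 3/4, a = 6.
Markov: P[X ≥ 6] ≤ μ/a = (3/4)/6 = 1/8.
Numerically: ≈ 0.12500.
(Since a = 6 > μ = 0.75000, the bound 1/8 is < 1 and informative.)

P[X ≥ 6] ≤ 1/8 ≈ 0.12500.


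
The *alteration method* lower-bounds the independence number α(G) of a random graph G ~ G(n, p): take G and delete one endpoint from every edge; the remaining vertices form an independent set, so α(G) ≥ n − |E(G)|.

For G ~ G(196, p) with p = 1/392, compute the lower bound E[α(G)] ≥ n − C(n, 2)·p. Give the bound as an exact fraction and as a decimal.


E[|E(G)|] = C(196, 2)·p = 19110 · (1/392) = 195/4.
E[α(G)] ≥ n − E[|E(G)|] = 196 − 195/4 = 589/4.
Numerically: ≈ 147.2500.
(This is only a lower bound; the true E[α(G)] may be larger.)

E[α(G)] ≥ 589/4 ≈ 147.2500.


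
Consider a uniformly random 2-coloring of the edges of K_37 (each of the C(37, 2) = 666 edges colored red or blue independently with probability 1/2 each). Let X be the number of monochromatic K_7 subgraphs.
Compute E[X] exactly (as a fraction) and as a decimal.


Let X = Σ_S X_S over the C(37, 7) = 10295472 subsets S of size 7, where X_S = 1 if the K_7 on S is monochromatic.
For a fixed S, the K_7 on S has C(7, 2) = 21 edges. P[all 21 edges red] = (1/2)^21, and likewise for blue, so P[monochromatic] = 2·(1/2)^21 = 2^{1 − 21} = 1/1048576.
By linearity of expectation: E[X] = C(37, 7) · 2^{1 − 21} = 10295472 · 1/1048576 = 643467/65536.
Numerically: E[X] ≈ 9.8185.

E[X] = C(37,7)·2^(1−C(7,2)) = 643467/65536 ≈ 9.8185.


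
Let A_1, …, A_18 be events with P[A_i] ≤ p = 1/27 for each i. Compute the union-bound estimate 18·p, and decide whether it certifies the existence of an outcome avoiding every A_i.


Union bound: P[∪_{i=1}^{18} A_i] ≤ Σ_i P[A_i] ≤ 18·p = 18·(1/27) = 2/3.
Numerically: 2/3 ≈ 0.66667.
Is 2/3 < 1? YES.
Since P[∪ A_i] ≤ 2/3 < 1, the complement has P[∩ A_i^c] ≥ 1 − 2/3 = 1/3 > 0, so some outcome avoids every A_i.

18·p = 2/3 ≈ 0.66667; existence CERTIFIED by the union bound.


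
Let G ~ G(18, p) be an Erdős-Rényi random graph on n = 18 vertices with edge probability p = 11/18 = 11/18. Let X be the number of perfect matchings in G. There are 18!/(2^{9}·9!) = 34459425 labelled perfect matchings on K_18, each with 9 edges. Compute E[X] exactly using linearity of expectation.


K_18 has 18!/(2^{9}·9!) = 34459425 labelled perfect matchings.
For each such perfect matching H, let X_H = 1 if all 9 edges of H are present in G. Then P[X_H = 1] = p^{9} = (11/18)^{9} = 2357947691/198359290368.
By linearity of expectation: E[X] = Σ_H E[X_H] = 34459425 · p^{9} = 34459425 · 2357947691/198359290368 = 1003129896443675/2448880128.
Numerically: E[X] ≈ 4.0963e+05.

E[X] = 34459425 · (11/18)^{9} = 1003129896443675/2448880128 ≈ 4.0963e+05.


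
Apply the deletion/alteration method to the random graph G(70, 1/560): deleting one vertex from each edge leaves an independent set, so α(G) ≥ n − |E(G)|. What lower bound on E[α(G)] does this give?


E[|E(G)|] = C(70, 2)·p = 2415 · (1/560) = 69/16.
E[α(G)] ≥ n − E[|E(G)|] = 70 − 69/16 = 1051/16.
Numerically: ≈ 65.687500.
(This is only a lower bound; the true E[α(G)] may be larger.)

E[α(G)] ≥ 1051/16 ≈ 65.687500.


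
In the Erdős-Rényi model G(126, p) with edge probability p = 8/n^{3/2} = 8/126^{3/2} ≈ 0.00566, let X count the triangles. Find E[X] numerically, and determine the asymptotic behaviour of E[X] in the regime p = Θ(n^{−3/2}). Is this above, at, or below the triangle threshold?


Number of potential triangles: C(126, 3) = 325500.
Each occurs with probability p³ ≈ (0.00566)³ ≈ 1.80968e-07.
By linearity: E[X] = C(126, 3)·p³ ≈ 325500 · 1.80968e-07 ≈ 0.059.
Since α = 3/2 > 1, p = c/n^{3/2} = o(1/n) is below the triangle threshold p ~ 1/n. Asymptotically E[X] ~ (c³/6)·n^{3(1−α)} = (8³/6)·n^{-1.5} → 0, so by Markov's inequality G has no triangles w.h.p.

E[X] ≈ 0.059; in regime p = Θ(1/n^{3/2}) E[X] tends to 0 (below the triangle threshold p ~ 1/n).


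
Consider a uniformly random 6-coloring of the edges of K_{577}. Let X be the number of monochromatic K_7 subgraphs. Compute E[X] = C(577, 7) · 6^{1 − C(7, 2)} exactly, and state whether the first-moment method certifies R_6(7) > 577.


E[X] = C(577, 7) · 6^{1 − 21} = 4073186129881440 · 6^{−20} = 4073186129881440/3656158440062976.
As a reduced fraction: E[X] = 42429022186265/38084983750656 ≈ 1.11406.
Is E[X] < 1? NO.
Since E[X] ≥ 1, the first-moment bound is inconclusive at n = 577; it does NOT by itself certify R_6(7) > 577.

E[X] = 42429022186265/38084983750656 ≈ 1.11406; E[X] ≥ 1; first-moment method inconclusive here.


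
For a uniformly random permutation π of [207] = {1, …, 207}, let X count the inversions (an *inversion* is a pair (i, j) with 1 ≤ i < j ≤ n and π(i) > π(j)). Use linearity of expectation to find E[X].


Write X = Σ X_I over the C(207, 2) = 21321 pairs i < j, with X_I the indicator of one inversion.
There are 21321 indicators.
For each fixed pair i < j, the values π(i) and π(j) are two distinct elements of {1, …, 207} in uniformly random order; by symmetry P[π(i) > π(j)] = 1/2.
By linearity: E[X] = 21321 · (1/2) = C(207, 2) · (1/2) = 21321/2 = 21321/2 ≈ 10660.50000.

E[X] = 21321/2 = 10660.50000.


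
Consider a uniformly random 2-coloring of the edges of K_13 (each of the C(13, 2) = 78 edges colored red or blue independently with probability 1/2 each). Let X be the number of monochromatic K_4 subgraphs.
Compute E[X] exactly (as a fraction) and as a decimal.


Let X = Σ_S X_S over the C(13, 4) = 715 subsets S of size 4, where X_S = 1 if the K_4 on S is monochromatic.
For a fixed S, the K_4 on S has C(4, 2) = 6 edges. P[all 6 edges red] = (1/2)^6, and likewise for blue, so P[monochromatic] = 2·(1/2)^6 = 2^{1 − 6} = 1/32.
By linearity of expectation: E[X] = C(13, 4) · 2^{1 − 6} = 715 · 1/32 = 715/32.
Numerically: E[X] ≈ 22.344.

E[X] = C(13,4)·2^(1−C(4,2)) = 715/32 ≈ 22.344.


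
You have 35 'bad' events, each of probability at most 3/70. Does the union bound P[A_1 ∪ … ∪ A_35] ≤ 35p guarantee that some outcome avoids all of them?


Union bound: P[∪_{i=1}^{35} A_i] ≤ Σ_i P[A_i] ≤ 35·p = 35·(3/70) = 3/2.
Numerically: 3/2 ≈ 1.500.
Is 3/2 < 1? NO.
Since the bound 3/2 is ≥ 1, the union bound is uninformative here; it does NOT by itself certify existence.

35·p = 3/2 ≈ 1.500; existence NOT certified by the union bound.


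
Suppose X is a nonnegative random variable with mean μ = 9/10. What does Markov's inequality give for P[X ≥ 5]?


μ = E[X] = 9/10, a = 5.
Markov: P[X ≥ 5] ≤ μ/a = (9/10)/5 = 9/50.
Numerically: ≈ 0.180.
(Since a = 5 > μ = 0.900, the bound 9/50 is < 1 and informative.)

P[X ≥ 5] ≤ 9/50 ≈ 0.180.


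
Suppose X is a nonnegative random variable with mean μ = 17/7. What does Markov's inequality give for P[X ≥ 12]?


μ = E[X] = 17/7, a = 12.
Markov: P[X ≥ 12] ≤ μ/a = (17/7)/12 = 17/84.
Numerically: ≈ 0.202381.
(Since a = 12 > μ = 2.428571, the bound 17/84 is < 1 and informative.)

P[X ≥ 12] ≤ 17/84 ≈ 0.202381.


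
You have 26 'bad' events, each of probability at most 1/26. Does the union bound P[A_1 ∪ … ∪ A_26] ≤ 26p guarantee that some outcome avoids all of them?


Union bound: P[∪_{i=1}^{26} A_i] ≤ Σ_i P[A_i] ≤ 26·p = 26·(1/26) = 1.
Numerically: 1 ≈ 1.0000.
Is 1 < 1? NO.
Since the bound 1 is ≥ 1, the union bound is uninformative here; it does NOT by itself certify existence.

26·p = 1 ≈ 1.0000; existence NOT certified by the union bound.


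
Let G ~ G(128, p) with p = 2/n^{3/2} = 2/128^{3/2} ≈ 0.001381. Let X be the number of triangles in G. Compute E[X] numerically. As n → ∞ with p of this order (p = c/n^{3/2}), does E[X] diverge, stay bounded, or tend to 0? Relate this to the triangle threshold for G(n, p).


Number of potential triangles: C(128, 3) = 341376.
Each occurs with probability p³ ≈ (0.001381)³ ≈ 2.634178e-09.
By linearity: E[X] = C(128, 3)·p³ ≈ 341376 · 2.634178e-09 ≈ 0.0009.
Since α = 3/2 > 1, p = c/n^{3/2} = o(1/n) is below the triangle threshold p ~ 1/n. Asymptotically E[X] ~ (c³/6)·n^{3(1−α)} = (2³/6)·n^{-1.5} → 0, so by Markov's inequality G has no triangles w.h.p.

E[X] ≈ 0.0009; in regime p = Θ(1/n^{3/2}) E[X] tends to 0 (below the triangle threshold p ~ 1/n).


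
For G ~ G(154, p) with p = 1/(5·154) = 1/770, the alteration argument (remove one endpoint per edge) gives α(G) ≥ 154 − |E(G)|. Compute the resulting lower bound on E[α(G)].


E[|E(G)|] = C(154, 2)·p = 11781 · (1/770) = 153/10.
E[α(G)] ≥ n − E[|E(G)|] = 154 − 153/10 = 1387/10.
Numerically: ≈ 138.700000.
(This is only a lower bound; the true E[α(G)] may be larger.)

E[α(G)] ≥ 1387/10 ≈ 138.700000.


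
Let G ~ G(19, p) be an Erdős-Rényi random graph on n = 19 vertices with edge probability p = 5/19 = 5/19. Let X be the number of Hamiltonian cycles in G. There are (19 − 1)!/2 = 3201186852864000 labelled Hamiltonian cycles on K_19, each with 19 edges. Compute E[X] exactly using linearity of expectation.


K_19 has (19 − 1)!/2 = 3201186852864000 labelled Hamiltonian cycles.
For each such Hamiltonian cycle H, let X_H = 1 if all 19 edges of H are present in G. Then P[X_H = 1] = p^{19} = (5/19)^{19} = 19073486328125/1978419655660313589123979.
By linearity: E[X] = Σ_H E[X_H] = 3201186852864000 · p^{19} = 3201186852864000 · 19073486328125/1978419655660313589123979 = 61057793671875000000000000000/1978419655660313589123979.
Numerically: E[X] ≈ 30862.

E[X] = 3201186852864000 · (5/19)^{19} = 61057793671875000000000000000/1978419655660313589123979 ≈ 30862.


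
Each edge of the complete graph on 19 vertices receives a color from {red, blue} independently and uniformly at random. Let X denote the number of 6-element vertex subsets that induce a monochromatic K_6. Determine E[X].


Let X = Σ_S X_S over the C(19, 6) = 27132 subsets S of size 6, where X_S = 1 if the K_6 on S is monochromatic.
For a fixed S, the K_6 on S has C(6, 2) = 15 edges. P[all 15 edges red] = (1/2)^15, and likewise for blue, so P[monochromatic] = 2·(1/2)^15 = 2^{1 − 15} = 1/16384.
By linearity: E[X] = C(19, 6) · 2^{1 − 15} = 27132 · 1/16384 = 6783/4096.
Numerically: E[X] ≈ 1.65601.

E[X] = C(19,6)·2^(1−C(6,2)) = 6783/4096 ≈ 1.65601.


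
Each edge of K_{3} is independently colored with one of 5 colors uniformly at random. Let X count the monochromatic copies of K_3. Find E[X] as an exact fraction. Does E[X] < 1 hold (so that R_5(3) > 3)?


E[X] = C(3, 3) · 5^{1 − 3} = 1 · 5^{−2} = 1/25.
As a reduced fraction: E[X] = 1/25 ≈ 0.040.
Is E[X] < 1? YES.
Since E[X] < 1, there exists a 5-coloring of K_{3} with no monochromatic K_3; hence R_5(3) > 3.

E[X] = 1/25 ≈ 0.040; E[X] < 1, so R_5(3) > 3.


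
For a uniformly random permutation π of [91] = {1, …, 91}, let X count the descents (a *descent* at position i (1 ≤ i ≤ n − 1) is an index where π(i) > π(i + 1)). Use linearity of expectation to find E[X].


Write X = Σ X_I over i = 1, …, 90, with X_I the indicator of one descent.
There are 90 indicators.
For each fixed i, the pair (π(i), π(i+1)) is a uniformly random ordered pair of distinct values from {1, …, 91}; by symmetry P[π(i) > π(i+1)] = 1/2.
By linearity: E[X] = 90 · (1/2) = (91 − 1) · (1/2) = 45 ≈ 45.0000.

E[X] = 45 = 45.0000.


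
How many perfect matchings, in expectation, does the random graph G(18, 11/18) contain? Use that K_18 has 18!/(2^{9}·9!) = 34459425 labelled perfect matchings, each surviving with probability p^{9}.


K_18 has 18!/(2^{9}·9!) = 34459425 labelled perfect matchings.
For each such perfect matching H, let X_H = 1 if all 9 edges of H are present in G. Then P[X_H = 1] = p^{9} = (11/18)^{9} = 2357947691/198359290368.
By linearity: E[X] = Σ_H E[X_H] = 34459425 · p^{9} = 34459425 · 2357947691/198359290368 = 1003129896443675/2448880128.
Numerically: E[X] ≈ 4.0963e+05.

E[X] = 34459425 · (11/18)^{9} = 1003129896443675/2448880128 ≈ 4.0963e+05.


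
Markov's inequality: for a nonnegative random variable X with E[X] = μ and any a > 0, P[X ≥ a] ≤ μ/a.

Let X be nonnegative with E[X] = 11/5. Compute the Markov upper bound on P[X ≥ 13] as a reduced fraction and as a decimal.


μ = E[X] = 11/5, a = 13.
Markov: P[X ≥ 13] ≤ μ/a = (11/5)/13 = 11/65.
Numerically: ≈ 0.169.
(Since a = 13 > μ = 2.200, the bound 11/65 is < 1 and informative.)

P[X ≥ 13] ≤ 11/65 ≈ 0.169.


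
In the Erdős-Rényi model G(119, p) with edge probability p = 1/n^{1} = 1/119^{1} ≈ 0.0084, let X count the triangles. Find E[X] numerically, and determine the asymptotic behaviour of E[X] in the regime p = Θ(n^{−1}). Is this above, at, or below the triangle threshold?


Number of potential triangles: C(119, 3) = 273819.
Each occurs with probability p³ ≈ (0.0084)³ ≈ 5.93416e-07.
By linearity: E[X] = C(119, 3)·p³ ≈ 273819 · 5.93416e-07 ≈ 0.162.
Here α = 1, so p = 1/n is exactly at the triangle threshold p ~ 1/n. Asymptotically E[X] → c³/6 = 1³/6 = 1/6 ≈ 0.167, a bounded constant. In this regime the triangle count is asymptotically Poisson(c³/6).

E[X] ≈ 0.162; in regime p = Θ(1/n^{1}) E[X] stays bounded (at the triangle threshold p ~ 1/n).


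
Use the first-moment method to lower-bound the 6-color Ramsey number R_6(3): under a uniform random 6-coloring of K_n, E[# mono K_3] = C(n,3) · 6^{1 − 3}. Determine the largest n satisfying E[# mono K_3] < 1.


We need C(n, 3) · 6^{1 − 3} < 1, i.e. C(n, 3) < 6^{3 − 1} = 36.
Check values of n near the boundary:
  n = 4: C(4, 3) = 4; 4 < 36? YES
  n = 5: C(5, 3) = 10; 10 < 36? YES
  n = 6: C(6, 3) = 20; 20 < 36? YES
  n = 7: C(7, 3) = 35; 35 < 36? YES
  n = 8: C(8, 3) = 56; 56 < 36? NO
The largest n with C(n, 3) < 36 is n = 7 (where E[X] = 35/36 ≈ 0.9722). Hence R_6(3) > 7, i.e. R_6(3) ≥ 8.

Largest n = 7; hence R_6(3) > 7.


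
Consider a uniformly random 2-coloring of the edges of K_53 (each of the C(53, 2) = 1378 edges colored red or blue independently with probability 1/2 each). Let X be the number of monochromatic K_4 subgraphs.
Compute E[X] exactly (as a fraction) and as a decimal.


Let X = Σ_S X_S over the C(53, 4) = 292825 subsets S of size 4, where X_S = 1 if the K_4 on S is monochromatic.
For a fixed S, the K_4 on S has C(4, 2) = 6 edges. P[all 6 edges red] = (1/2)^6, and likewise for blue, so P[monochromatic] = 2·(1/2)^6 = 2^{1 − 6} = 1/32.
By linearity: E[X] = C(53, 4) · 2^{1 − 6} = 292825 · 1/32 = 292825/32.
Numerically: E[X] ≈ 9150.781.

E[X] = C(53,4)·2^(1−C(4,2)) = 292825/32 ≈ 9150.781.


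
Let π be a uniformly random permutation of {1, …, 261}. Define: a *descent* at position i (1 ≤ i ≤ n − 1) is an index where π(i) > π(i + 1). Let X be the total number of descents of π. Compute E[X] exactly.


Write X = Σ X_I over i = 1, …, 260, with X_I the indicator of one descent.
There are 260 indicators.
For each fixed i, the pair (π(i), π(i+1)) is a uniformly random ordered pair of distinct values from {1, …, 261}; by symmetry P[π(i) > π(i+1)] = 1/2.
By linearity: E[X] = 260 · (1/2) = (261 − 1) · (1/2) = 130 ≈ 130.0000.

E[X] = 130 = 130.0000.


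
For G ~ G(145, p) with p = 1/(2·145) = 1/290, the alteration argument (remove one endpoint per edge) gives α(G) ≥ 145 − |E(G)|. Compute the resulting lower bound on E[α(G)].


E[|E(G)|] = C(145, 2)·p = 10440 · (1/290) = 36.
E[α(G)] ≥ n − E[|E(G)|] = 145 − 36 = 109.
Numerically: ≈ 109.0000.
(This is only a lower bound; the true E[α(G)] may be larger.)

E[α(G)] ≥ 109 ≈ 109.0000.


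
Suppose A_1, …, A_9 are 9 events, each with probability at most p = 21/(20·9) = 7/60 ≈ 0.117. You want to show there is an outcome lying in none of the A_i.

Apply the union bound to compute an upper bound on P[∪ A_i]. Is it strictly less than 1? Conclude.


Union bound: P[∪_{i=1}^{9} A_i] ≤ Σ_i P[A_i] ≤ 9·p = 9·(7/60) = 21/20.
Numerically: 21/20 ≈ 1.050.
Is 21/20 < 1? NO.
Since the bound 21/20 is ≥ 1, the union bound is uninformative here; it does NOT by itself certify existence.

9·p = 21/20 ≈ 1.050; existence NOT certified by the union bound.


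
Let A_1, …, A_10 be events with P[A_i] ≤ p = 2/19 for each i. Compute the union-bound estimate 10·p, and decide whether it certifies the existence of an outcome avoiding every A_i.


Union bound: P[∪_{i=1}^{10} A_i] ≤ Σ_i P[A_i] ≤ 10·p = 10·(2/19) = 20/19.
Numerically: 20/19 ≈ 1.0526.
Is 20/19 < 1? NO.
Since the bound 20/19 is ≥ 1, the union bound is uninformative here; it does NOT by itself certify existence.

10·p = 20/19 ≈ 1.0526; existence NOT certified by the union bound.


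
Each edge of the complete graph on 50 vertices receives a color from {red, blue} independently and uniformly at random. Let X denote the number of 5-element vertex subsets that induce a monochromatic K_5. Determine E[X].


Let X = Σ_S X_S over the C(50, 5) = 2118760 subsets S of size 5, where X_S = 1 if the K_5 on S is monochromatic.
For a fixed S, the K_5 on S has C(5, 2) = 10 edges. P[all 10 edges red] = (1/2)^10, and likewise for blue, so P[monochromatic] = 2·(1/2)^10 = 2^{1 − 10} = 1/512.
Summing: E[X] = C(50, 5) · 2^{1 − 10} = 2118760 · 1/512 = 264845/64.
Numerically: E[X] ≈ 4138.20312.

E[X] = C(50,5)·2^(1−C(5,2)) = 264845/64 ≈ 4138.20312.


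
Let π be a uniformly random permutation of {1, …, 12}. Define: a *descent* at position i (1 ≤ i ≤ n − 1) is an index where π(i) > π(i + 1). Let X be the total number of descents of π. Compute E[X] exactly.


Write X = Σ X_I over i = 1, …, 11, with X_I the indicator of one descent.
There are 11 indicators.
For each fixed i, the pair (π(i), π(i+1)) is a uniformly random ordered pair of distinct values from {1, …, 12}; by symmetry P[π(i) > π(i+1)] = 1/2.
By linearity: E[X] = 11 · (1/2) = (12 − 1) · (1/2) = 11/2 ≈ 5.5000.

E[X] = 11/2 = 5.5000.


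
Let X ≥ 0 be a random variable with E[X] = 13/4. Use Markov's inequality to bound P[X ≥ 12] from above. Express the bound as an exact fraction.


μ = E[X] = 13/4, a = 12.
Markov: P[X ≥ 12] ≤ μ/a = (13/4)/12 = 13/48.
Numerically: ≈ 0.27083.
(Since a = 12 > μ = 3.25000, the bound 13/48 is < 1 and informative.)

P[X ≥ 12] ≤ 13/48 ≈ 0.27083.


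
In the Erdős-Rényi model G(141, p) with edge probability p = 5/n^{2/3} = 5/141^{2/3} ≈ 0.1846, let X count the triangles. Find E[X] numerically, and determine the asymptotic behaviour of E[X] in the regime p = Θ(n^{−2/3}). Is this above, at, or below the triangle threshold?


Number of potential triangles: C(141, 3) = 457310.
Each occurs with probability p³ ≈ (0.1846)³ ≈ 6.287410e-03.
By linearity: E[X] = C(141, 3)·p³ ≈ 457310 · 6.287410e-03 ≈ 2875.2955.
Since α = 2/3 < 1, p = c/n^{2/3} ≫ 1/n is above the triangle threshold p ~ 1/n. Asymptotically E[X] ~ (c³/6)·n^{3(1−α)} = (5³/6)·n^{1} → ∞; triangles are abundant w.h.p.

E[X] ≈ 2875.2955; in regime p = Θ(1/n^{2/3}) E[X] diverges (above the triangle threshold p ~ 1/n).


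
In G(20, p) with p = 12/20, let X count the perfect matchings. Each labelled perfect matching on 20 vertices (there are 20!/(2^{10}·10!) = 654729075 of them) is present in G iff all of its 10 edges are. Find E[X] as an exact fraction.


K_20 has 20!/(2^{10}·10!) = 654729075 labelled perfect matchings.
For each such perfect matching H, let X_H = 1 if all 10 edges of H are present in G. Then P[X_H = 1] = p^{10} = (3/5)^{10} = 59049/9765625.
Summing the indicators: E[X] = Σ_H E[X_H] = 654729075 · p^{10} = 654729075 · 59049/9765625 = 1546443885987/390625.
Numerically: E[X] ≈ 3.9589e+06.

E[X] = 654729075 · (3/5)^{10} = 1546443885987/390625 ≈ 3.9589e+06.


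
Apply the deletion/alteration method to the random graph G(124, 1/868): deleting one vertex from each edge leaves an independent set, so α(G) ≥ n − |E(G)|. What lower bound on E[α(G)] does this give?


E[|E(G)|] = C(124, 2)·p = 7626 · (1/868) = 123/14.
E[α(G)] ≥ n − E[|E(G)|] = 124 − 123/14 = 1613/14.
Numerically: ≈ 115.21429.
(This is only a lower bound; the true E[α(G)] may be larger.)

E[α(G)] ≥ 1613/14 ≈ 115.21429.


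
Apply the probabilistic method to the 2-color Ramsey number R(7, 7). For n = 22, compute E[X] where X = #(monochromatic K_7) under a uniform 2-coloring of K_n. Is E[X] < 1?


E[X] = C(22, 7) · 2^{1 − 21} = 170544 · 2^{−20} = 170544/1048576.
As a reduced fraction: E[X] = 10659/65536 ≈ 0.16264.
Is E[X] < 1? YES.
Since E[X] < 1, there exists a 2-coloring of K_{22} with no monochromatic K_7; hence R(7, 7) > 22.

E[X] = 10659/65536 ≈ 0.16264; E[X] < 1, so R(7, 7) > 22.


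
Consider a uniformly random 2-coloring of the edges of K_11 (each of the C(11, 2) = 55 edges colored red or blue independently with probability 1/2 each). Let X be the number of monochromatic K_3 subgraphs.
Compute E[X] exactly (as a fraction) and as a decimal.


Let X = Σ_S X_S over the C(11, 3) = 165 subsets S of size 3, where X_S = 1 if the K_3 on S is monochromatic.
For a fixed S, the K_3 on S has C(3, 2) = 3 edges. P[all 3 edges red] = (1/2)^3, and likewise for blue, so P[monochromatic] = 2·(1/2)^3 = 2^{1 − 3} = 1/4.
By linearity of expectation: E[X] = C(11, 3) · 2^{1 − 3} = 165 · 1/4 = 165/4.
Numerically: E[X] ≈ 41.250.

E[X] = C(11,3)·2^(1−C(3,2)) = 165/4 ≈ 41.250.


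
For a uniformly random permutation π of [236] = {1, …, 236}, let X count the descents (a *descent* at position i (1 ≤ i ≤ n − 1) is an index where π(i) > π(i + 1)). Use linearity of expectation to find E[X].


Write X = Σ X_I over i = 1, …, 235, with X_I the indicator of one descent.
There are 235 indicators.
For each fixed i, the pair (π(i), π(i+1)) is a uniformly random ordered pair of distinct values from {1, …, 236}; by symmetry P[π(i) > π(i+1)] = 1/2.
By linearity: E[X] = 235 · (1/2) = (236 − 1) · (1/2) = 235/2 ≈ 117.500.

E[X] = 235/2 = 117.500.


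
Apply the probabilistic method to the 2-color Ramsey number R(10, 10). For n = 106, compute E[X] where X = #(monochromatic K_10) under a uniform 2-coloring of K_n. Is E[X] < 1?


E[X] = C(106, 10) · 2^{1 − 45} = 31853506369685 · 2^{−44} = 31853506369685/17592186044416.
As a reduced fraction: E[X] = 31853506369685/17592186044416 ≈ 1.81066.
Is E[X] < 1? NO.
Since E[X] ≥ 1, the first-moment bound is inconclusive at n = 106; it does NOT by itself certify R(10, 10) > 106.

E[X] = 31853506369685/17592186044416 ≈ 1.81066; E[X] ≥ 1; first-moment method inconclusive here.


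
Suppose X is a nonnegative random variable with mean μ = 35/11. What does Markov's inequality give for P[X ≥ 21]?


μ = E[X] = 35/11, a = 21.
Markov: P[X ≥ 21] ≤ μ/a = (35/11)/21 = 5/33.
Numerically: ≈ 0.152.
(Since a = 21 > μ = 3.182, the bound 5/33 is < 1 and informative.)

P[X ≥ 21] ≤ 5/33 ≈ 0.152.


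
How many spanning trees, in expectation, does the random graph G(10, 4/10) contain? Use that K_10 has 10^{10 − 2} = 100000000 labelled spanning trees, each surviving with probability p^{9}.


K_10 has 10^{10 − 2} = 100000000 labelled spanning trees.
For each such spanning tree H, let X_H = 1 if all 9 edges of H are present in G. Then P[X_H = 1] = p^{9} = (2/5)^{9} = 512/1953125.
By linearity of expectation: E[X] = Σ_H E[X_H] = 100000000 · p^{9} = 100000000 · 512/1953125 = 131072/5.
Numerically: E[X] ≈ 2.621e+04.

E[X] = 100000000 · (2/5)^{9} = 131072/5 ≈ 2.621e+04.


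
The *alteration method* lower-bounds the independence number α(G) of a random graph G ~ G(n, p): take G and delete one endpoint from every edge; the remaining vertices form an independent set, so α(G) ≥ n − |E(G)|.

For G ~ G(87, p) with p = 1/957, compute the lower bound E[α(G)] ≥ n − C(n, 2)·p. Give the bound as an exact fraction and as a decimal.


E[|E(G)|] = C(87, 2)·p = 3741 · (1/957) = 43/11.
E[α(G)] ≥ n − E[|E(G)|] = 87 − 43/11 = 914/11.
Numerically: ≈ 83.090909.
(This is only a lower bound; the true E[α(G)] may be larger.)

E[α(G)] ≥ 914/11 ≈ 83.090909.


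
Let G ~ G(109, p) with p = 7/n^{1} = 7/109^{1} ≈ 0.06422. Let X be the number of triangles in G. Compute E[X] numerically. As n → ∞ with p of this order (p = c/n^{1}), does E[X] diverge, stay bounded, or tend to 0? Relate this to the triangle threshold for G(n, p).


Number of potential triangles: C(109, 3) = 209934.
Each occurs with probability p³ ≈ (0.06422)³ ≈ 2.6485893e-04.
By linearity: E[X] = C(109, 3)·p³ ≈ 209934 · 2.6485893e-04 ≈ 55.60290.
Here α = 1, so p = 7/n is exactly at the triangle threshold p ~ 1/n. Asymptotically E[X] → c³/6 = 7³/6 = 343/6 ≈ 57.16667, a bounded constant. In this regime the triangle count is asymptotically Poisson(c³/6).

E[X] ≈ 55.60290; in regime p = Θ(1/n^{1}) E[X] stays bounded (at the triangle threshold p ~ 1/n).
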